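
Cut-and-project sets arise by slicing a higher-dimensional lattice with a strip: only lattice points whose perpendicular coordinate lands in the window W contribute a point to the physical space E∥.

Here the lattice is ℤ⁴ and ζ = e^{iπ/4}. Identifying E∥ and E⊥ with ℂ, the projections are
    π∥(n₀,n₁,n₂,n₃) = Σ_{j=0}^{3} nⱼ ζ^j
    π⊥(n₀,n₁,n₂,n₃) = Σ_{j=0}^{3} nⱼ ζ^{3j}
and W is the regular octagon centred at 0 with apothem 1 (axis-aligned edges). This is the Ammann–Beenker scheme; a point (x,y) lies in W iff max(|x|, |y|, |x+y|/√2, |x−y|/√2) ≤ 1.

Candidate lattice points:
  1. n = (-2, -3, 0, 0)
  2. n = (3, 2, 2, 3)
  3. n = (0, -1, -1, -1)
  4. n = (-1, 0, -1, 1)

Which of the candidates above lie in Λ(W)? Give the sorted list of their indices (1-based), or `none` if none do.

Internal map: ζ^{3j} for j=0..3 gives (1,0), (−√2/2,√2/2), (0,−1), (√2/2,√2/2).
#1 (-2, -3, 0, 0): internal (0.12132, -2.12132); octagon support 2.12132 vs apothem 1 → ∉ W
#2 (3, 2, 2, 3): internal (3.70711, 1.53553); octagon support 3.70711 vs apothem 1 → ∉ W
#3 (0, -1, -1, -1): internal (0.00000, -0.41421); octagon support 0.41421 vs apothem 1 → ∈ W
#4 (-1, 0, -1, 1): internal (-0.29289, 1.70711); octagon support 1.70711 vs apothem 1 → ∉ W

3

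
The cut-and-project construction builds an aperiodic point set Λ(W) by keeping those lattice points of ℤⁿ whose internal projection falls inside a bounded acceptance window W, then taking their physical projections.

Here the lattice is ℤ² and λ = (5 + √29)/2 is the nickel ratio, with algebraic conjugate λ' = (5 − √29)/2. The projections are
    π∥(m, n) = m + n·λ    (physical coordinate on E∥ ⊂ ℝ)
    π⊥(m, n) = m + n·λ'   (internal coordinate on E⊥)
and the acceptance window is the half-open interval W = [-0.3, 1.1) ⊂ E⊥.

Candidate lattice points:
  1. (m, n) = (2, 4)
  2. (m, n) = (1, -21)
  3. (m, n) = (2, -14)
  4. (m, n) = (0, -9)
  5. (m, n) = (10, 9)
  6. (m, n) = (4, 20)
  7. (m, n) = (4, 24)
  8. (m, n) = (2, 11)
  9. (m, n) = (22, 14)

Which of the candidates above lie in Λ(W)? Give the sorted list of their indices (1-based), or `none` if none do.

Compute λ' = (5−√29)/2 = -0.192582, so π⊥(m,n) = m -0.192582·n.
#1 (2,4): internal coord 2 + (4)·λ' = +1.229670; +1.229670 ∉ [-0.3, 1.1) → out
#2 (1,-21): internal coord 1 + (-21)·λ' = +5.044230; +5.044230 ∉ [-0.3, 1.1) → out
#3 (2,-14): internal coord 2 + (-14)·λ' = +4.696154; +4.696154 ∉ [-0.3, 1.1) → out
#4 (0,-9): internal coord 0 + (-9)·λ' = +1.733242; +1.733242 ∉ [-0.3, 1.1) → out
#5 (10,9): internal coord 10 + (9)·λ' = +8.266758; +8.266758 ∉ [-0.3, 1.1) → out
#6 (4,20): internal coord 4 + (20)·λ' = +0.148352; +0.148352 ∈ [-0.3, 1.1) → IN Λ
#7 (4,24): internal coord 4 + (24)·λ' = -0.621978; -0.621978 ∉ [-0.3, 1.1) → out
#8 (2,11): internal coord 2 + (11)·λ' = -0.118406; -0.118406 ∈ [-0.3, 1.1) → IN Λ
#9 (22,14): internal coord 22 + (14)·λ' = +19.303846; +19.303846 ∉ [-0.3, 1.1) → out

6, 8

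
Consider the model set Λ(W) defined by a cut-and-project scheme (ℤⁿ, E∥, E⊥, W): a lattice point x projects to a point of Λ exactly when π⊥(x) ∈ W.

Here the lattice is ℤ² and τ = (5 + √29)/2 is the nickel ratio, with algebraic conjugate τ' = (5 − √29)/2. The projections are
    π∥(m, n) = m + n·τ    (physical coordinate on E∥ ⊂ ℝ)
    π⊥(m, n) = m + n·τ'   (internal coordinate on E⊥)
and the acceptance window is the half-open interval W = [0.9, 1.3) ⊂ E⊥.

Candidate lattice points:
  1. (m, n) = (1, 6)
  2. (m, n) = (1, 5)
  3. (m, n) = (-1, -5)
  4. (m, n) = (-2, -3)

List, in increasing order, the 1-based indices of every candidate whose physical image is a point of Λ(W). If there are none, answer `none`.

τ' = (5−√29)/2 ≈ -0.1926.
[1] lift (1,6): star map gives -0.1555; window check 0.9 ≤ -0.1555 < 1.3 is false → out
[2] lift (1,5): star map gives 0.0371; window check 0.9 ≤ 0.0371 < 1.3 is false → out
[3] lift (-1,-5): star map gives -0.0371; window check 0.9 ≤ -0.0371 < 1.3 is false → out
[4] lift (-2,-3): star map gives -1.4223; window check 0.9 ≤ -1.4223 < 1.3 is false → out

none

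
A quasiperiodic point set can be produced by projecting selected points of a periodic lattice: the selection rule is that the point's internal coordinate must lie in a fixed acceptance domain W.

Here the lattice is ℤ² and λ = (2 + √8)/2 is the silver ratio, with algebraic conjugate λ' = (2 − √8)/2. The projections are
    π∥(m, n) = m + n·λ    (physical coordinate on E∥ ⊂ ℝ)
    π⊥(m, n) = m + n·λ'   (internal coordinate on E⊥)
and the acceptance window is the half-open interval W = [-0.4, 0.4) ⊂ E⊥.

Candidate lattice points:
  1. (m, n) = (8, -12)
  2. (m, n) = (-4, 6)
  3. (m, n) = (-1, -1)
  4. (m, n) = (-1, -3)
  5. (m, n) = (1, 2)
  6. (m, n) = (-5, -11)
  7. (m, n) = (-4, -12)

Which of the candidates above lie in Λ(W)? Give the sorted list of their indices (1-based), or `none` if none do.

Numerically λ ≈ 2.4142 and λ' = −1/λ ≈ -0.4142.
candidate 1: (m,n)=(8,-12) → π∥ = 8-12·λ ≈ -20.9706, π⊥ = 8-12·λ' ≈ 12.9706 ∉ [-0.4, 0.4) ⇒ out
candidate 2: (m,n)=(-4,6) → π∥ = -4+6·λ ≈ 10.4853, π⊥ = -4+6·λ' ≈ -6.4853 ∉ [-0.4, 0.4) ⇒ out
candidate 3: (m,n)=(-1,-1) → π∥ = -1-1·λ ≈ -3.4142, π⊥ = -1-1·λ' ≈ -0.5858 ∉ [-0.4, 0.4) ⇒ out
candidate 4: (m,n)=(-1,-3) → π∥ = -1-3·λ ≈ -8.2426, π⊥ = -1-3·λ' ≈ 0.2426 ∈ [-0.4, 0.4) ⇒ IN Λ
candidate 5: (m,n)=(1,2) → π∥ = 1+2·λ ≈ 5.8284, π⊥ = 1+2·λ' ≈ 0.1716 ∈ [-0.4, 0.4) ⇒ IN Λ
candidate 6: (m,n)=(-5,-11) → π∥ = -5-11·λ ≈ -31.5563, π⊥ = -5-11·λ' ≈ -0.4437 ∉ [-0.4, 0.4) ⇒ out
candidate 7: (m,n)=(-4,-12) → π∥ = -4-12·λ ≈ -32.9706, π⊥ = -4-12·λ' ≈ 0.9706 ∉ [-0.4, 0.4) ⇒ out

4, 5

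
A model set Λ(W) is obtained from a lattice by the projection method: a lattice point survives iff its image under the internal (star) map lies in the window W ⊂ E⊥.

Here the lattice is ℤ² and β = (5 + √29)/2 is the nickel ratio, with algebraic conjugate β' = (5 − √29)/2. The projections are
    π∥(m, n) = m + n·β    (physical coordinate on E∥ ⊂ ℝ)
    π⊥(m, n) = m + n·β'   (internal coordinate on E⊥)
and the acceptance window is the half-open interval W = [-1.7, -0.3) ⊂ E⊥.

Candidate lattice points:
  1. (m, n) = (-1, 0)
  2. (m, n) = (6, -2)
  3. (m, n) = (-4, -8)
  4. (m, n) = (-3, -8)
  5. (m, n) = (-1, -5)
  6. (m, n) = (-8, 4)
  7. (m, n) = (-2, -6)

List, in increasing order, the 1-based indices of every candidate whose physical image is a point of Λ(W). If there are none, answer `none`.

1, 4, 7

β' = (5−√29)/2 ≈ -0.19258.
#1 (-1,0): internal coord -1 + (0)·β' = -1.00000; -1.00000 ∈ [-1.7, -0.3) → IN Λ
#2 (6,-2): internal coord 6 + (-2)·β' = +6.38516; +6.38516 ∉ [-1.7, -0.3) → out
#3 (-4,-8): internal coord -4 + (-8)·β' = -2.45934; -2.45934 ∉ [-1.7, -0.3) → out
#4 (-3,-8): internal coord -3 + (-8)·β' = -1.45934; -1.45934 ∈ [-1.7, -0.3) → IN Λ
#5 (-1,-5): internal coord -1 + (-5)·β' = -0.03709; -0.03709 ∉ [-1.7, -0.3) → out
#6 (-8,4): internal coord -8 + (4)·β' = -8.77033; -8.77033 ∉ [-1.7, -0.3) → out
#7 (-2,-6): internal coord -2 + (-6)·β' = -0.84451; -0.84451 ∈ [-1.7, -0.3) → IN Λ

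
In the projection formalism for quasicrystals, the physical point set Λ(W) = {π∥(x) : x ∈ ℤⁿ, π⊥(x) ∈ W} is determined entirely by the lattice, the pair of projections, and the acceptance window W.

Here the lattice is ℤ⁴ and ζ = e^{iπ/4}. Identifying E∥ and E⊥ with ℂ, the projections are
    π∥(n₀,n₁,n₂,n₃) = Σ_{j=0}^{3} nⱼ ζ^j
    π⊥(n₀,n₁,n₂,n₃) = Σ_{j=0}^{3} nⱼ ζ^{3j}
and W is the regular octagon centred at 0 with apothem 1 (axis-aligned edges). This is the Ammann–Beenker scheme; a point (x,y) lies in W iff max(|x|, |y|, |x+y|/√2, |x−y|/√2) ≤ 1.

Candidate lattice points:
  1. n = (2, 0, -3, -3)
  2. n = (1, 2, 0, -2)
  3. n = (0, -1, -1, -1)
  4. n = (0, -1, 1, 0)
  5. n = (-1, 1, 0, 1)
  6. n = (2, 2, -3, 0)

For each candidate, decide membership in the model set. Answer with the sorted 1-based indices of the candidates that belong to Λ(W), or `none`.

π⊥(n) = n₀ + n₁ζ³ + n₂ζ⁶ + n₃ζ⁹ where ζ = e^{iπ/4}.
#1 (2, 0, -3, -3): internal (-0.12132, 0.87868); octagon support 0.87868 vs apothem 1 → ∈ W
#2 (1, 2, 0, -2): internal (-1.82843, 0.00000); octagon support 1.82843 vs apothem 1 → ∉ W
#3 (0, -1, -1, -1): internal (0.00000, -0.41421); octagon support 0.41421 vs apothem 1 → ∈ W
#4 (0, -1, 1, 0): internal (0.70711, -1.70711); octagon support 1.70711 vs apothem 1 → ∉ W
#5 (-1, 1, 0, 1): internal (-1.00000, 1.41421); octagon support 1.70711 vs apothem 1 → ∉ W
#6 (2, 2, -3, 0): internal (0.58579, 4.41421); octagon support 4.41421 vs apothem 1 → ∉ W

1, 3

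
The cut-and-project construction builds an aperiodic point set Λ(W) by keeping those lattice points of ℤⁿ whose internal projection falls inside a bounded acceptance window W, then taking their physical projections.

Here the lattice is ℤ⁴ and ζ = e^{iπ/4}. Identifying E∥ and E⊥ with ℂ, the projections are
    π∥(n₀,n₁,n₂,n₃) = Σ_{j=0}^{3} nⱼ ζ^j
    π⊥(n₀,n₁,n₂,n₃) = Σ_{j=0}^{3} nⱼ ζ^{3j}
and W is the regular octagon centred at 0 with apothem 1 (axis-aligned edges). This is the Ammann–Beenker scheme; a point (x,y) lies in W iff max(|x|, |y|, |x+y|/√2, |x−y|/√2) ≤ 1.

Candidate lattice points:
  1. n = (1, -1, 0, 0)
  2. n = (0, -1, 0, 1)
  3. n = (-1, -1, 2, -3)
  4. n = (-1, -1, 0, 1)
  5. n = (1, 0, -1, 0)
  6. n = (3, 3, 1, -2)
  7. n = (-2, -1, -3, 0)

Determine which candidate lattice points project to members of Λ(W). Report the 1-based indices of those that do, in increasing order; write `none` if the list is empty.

4, 6

With ζ = e^{iπ/4} the internal vectors are ζ^0,ζ^3,ζ^6,ζ^9.
#1 (1, -1, 0, 0): internal (1.70711, -0.70711); octagon support 1.70711 vs apothem 1 → ∉ W
#2 (0, -1, 0, 1): internal (1.41421, 0.00000); octagon support 1.41421 vs apothem 1 → ∉ W
#3 (-1, -1, 2, -3): internal (-2.41421, -4.82843); octagon support 5.12132 vs apothem 1 → ∉ W
#4 (-1, -1, 0, 1): internal (0.41421, 0.00000); octagon support 0.41421 vs apothem 1 → ∈ W
#5 (1, 0, -1, 0): internal (1.00000, 1.00000); octagon support 1.41421 vs apothem 1 → ∉ W
#6 (3, 3, 1, -2): internal (-0.53553, -0.29289); octagon support 0.58579 vs apothem 1 → ∈ W
#7 (-2, -1, -3, 0): internal (-1.29289, 2.29289); octagon support 2.53553 vs apothem 1 → ∉ W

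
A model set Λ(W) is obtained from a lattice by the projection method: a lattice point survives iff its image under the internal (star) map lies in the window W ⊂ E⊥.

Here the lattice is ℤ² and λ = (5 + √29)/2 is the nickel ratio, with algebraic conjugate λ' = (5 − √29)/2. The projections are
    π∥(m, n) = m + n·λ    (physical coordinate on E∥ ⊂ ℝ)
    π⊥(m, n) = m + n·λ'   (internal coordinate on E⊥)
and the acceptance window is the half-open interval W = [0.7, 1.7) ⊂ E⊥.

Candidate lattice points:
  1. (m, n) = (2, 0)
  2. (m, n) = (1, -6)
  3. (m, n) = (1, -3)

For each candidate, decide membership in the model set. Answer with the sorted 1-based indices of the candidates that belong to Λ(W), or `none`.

λ' = (5−√29)/2 ≈ -0.19258.
candidate 1: (m,n)=(2,0) → π∥ = 2+0·λ ≈ 2.00000, π⊥ = 2+0·λ' ≈ 2.00000 ∉ [0.7, 1.7) ⇒ out
candidate 2: (m,n)=(1,-6) → π∥ = 1-6·λ ≈ -30.15549, π⊥ = 1-6·λ' ≈ 2.15549 ∉ [0.7, 1.7) ⇒ out
candidate 3: (m,n)=(1,-3) → π∥ = 1-3·λ ≈ -14.57775, π⊥ = 1-3·λ' ≈ 1.57775 ∈ [0.7, 1.7) ⇒ IN Λ

3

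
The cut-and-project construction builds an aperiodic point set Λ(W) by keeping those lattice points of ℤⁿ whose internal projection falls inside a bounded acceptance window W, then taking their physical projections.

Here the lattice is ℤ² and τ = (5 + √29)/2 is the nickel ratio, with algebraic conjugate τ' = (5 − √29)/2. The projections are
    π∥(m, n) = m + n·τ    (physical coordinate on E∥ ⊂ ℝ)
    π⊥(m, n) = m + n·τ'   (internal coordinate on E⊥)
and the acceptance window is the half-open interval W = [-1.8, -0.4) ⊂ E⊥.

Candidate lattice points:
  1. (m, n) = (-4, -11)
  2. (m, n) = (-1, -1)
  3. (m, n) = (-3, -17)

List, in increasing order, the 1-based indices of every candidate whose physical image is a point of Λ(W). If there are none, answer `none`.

Numerically τ ≈ 5.19258 and τ' = −1/τ ≈ -0.19258.
#1 (-4,-11): internal coord -4 + (-11)·τ' = -1.88159; -1.88159 ∉ [-1.8, -0.4) → out
#2 (-1,-1): internal coord -1 + (-1)·τ' = -0.80742; -0.80742 ∈ [-1.8, -0.4) → IN Λ
#3 (-3,-17): internal coord -3 + (-17)·τ' = +0.27390; +0.27390 ∉ [-1.8, -0.4) → out

2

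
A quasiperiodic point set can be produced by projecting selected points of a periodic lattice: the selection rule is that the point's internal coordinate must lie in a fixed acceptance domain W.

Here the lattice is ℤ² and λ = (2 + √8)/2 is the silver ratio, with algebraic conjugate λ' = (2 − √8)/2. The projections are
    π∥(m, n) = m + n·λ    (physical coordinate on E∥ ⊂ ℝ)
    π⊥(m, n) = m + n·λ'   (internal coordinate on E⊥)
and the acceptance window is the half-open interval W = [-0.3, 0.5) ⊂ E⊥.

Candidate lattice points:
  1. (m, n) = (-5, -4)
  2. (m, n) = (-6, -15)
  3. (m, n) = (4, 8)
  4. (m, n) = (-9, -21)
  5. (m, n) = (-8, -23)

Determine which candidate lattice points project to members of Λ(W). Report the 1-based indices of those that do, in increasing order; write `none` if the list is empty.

Numerically λ ≈ 2.4142 and λ' = −1/λ ≈ -0.4142.
#1 (-5,-4): internal coord -5 + (-4)·λ' = -3.3431; -3.3431 ∉ [-0.3, 0.5) → out
#2 (-6,-15): internal coord -6 + (-15)·λ' = +0.2132; +0.2132 ∈ [-0.3, 0.5) → IN Λ
#3 (4,8): internal coord 4 + (8)·λ' = +0.6863; +0.6863 ∉ [-0.3, 0.5) → out
#4 (-9,-21): internal coord -9 + (-21)·λ' = -0.3015; -0.3015 ∉ [-0.3, 0.5) → out
#5 (-8,-23): internal coord -8 + (-23)·λ' = +1.5269; +1.5269 ∉ [-0.3, 0.5) → out

2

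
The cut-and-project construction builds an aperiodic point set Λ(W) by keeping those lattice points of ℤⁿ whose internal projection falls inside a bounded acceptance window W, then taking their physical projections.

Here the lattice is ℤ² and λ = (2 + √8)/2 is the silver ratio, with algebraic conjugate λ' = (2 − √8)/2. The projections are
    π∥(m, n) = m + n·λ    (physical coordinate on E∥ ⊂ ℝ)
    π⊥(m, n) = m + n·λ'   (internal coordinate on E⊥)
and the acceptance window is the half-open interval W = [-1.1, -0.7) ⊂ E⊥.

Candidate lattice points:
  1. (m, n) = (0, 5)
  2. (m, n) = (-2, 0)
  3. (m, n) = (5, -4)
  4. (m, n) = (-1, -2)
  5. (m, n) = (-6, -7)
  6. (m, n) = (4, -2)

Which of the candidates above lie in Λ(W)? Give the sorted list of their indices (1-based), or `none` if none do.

none

Compute λ' = (2−√8)/2 = -0.4142, so π⊥(m,n) = m -0.4142·n.
[1] lift (0,5): star map gives -2.0711; window check -1.1 ≤ -2.0711 < -0.7 is false → out
[2] lift (-2,0): star map gives -2.0000; window check -1.1 ≤ -2.0000 < -0.7 is false → out
[3] lift (5,-4): star map gives 6.6569; window check -1.1 ≤ 6.6569 < -0.7 is false → out
[4] lift (-1,-2): star map gives -0.1716; window check -1.1 ≤ -0.1716 < -0.7 is false → out
[5] lift (-6,-7): star map gives -3.1005; window check -1.1 ≤ -3.1005 < -0.7 is false → out
[6] lift (4,-2): star map gives 4.8284; window check -1.1 ≤ 4.8284 < -0.7 is false → out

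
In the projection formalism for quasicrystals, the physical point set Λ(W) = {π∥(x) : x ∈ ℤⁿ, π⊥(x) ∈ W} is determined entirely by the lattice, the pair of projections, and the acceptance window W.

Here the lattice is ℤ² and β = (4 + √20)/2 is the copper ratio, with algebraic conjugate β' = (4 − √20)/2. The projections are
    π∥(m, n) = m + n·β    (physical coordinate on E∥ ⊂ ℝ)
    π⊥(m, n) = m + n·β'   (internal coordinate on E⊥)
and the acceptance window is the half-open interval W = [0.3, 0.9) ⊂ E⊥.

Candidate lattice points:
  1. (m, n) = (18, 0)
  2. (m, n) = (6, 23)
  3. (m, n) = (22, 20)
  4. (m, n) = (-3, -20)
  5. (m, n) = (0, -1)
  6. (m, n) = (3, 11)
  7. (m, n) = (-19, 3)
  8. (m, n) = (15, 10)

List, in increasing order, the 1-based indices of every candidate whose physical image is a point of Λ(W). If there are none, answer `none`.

2, 6

Numerically β ≈ 4.236068 and β' = −1/β ≈ -0.236068.
[1] lift (18,0): star map gives 18.000000; window check 0.3 ≤ 18.000000 < 0.9 is false → out
[2] lift (6,23): star map gives 0.570437; window check 0.3 ≤ 0.570437 < 0.9 is true → IN Λ
[3] lift (22,20): star map gives 17.278640; window check 0.3 ≤ 17.278640 < 0.9 is false → out
[4] lift (-3,-20): star map gives 1.721360; window check 0.3 ≤ 1.721360 < 0.9 is false → out
[5] lift (0,-1): star map gives 0.236068; window check 0.3 ≤ 0.236068 < 0.9 is false → out
[6] lift (3,11): star map gives 0.403252; window check 0.3 ≤ 0.403252 < 0.9 is true → IN Λ
[7] lift (-19,3): star map gives -19.708204; window check 0.3 ≤ -19.708204 < 0.9 is false → out
[8] lift (15,10): star map gives 12.639320; window check 0.3 ≤ 12.639320 < 0.9 is false → out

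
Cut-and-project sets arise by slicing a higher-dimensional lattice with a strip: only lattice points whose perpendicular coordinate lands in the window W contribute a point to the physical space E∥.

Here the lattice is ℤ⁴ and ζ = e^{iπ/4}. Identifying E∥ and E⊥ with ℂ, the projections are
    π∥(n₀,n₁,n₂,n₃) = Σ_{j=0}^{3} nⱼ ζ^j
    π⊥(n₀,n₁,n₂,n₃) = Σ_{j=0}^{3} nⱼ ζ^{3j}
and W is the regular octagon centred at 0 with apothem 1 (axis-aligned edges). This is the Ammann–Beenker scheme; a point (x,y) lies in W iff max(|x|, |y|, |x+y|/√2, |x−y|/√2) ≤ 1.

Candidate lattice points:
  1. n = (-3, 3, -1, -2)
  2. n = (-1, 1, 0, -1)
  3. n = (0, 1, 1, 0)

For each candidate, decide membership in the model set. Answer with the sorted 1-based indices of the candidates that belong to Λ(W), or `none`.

3

Internal map: ζ^{3j} for j=0..3 gives (1,0), (−√2/2,√2/2), (0,−1), (√2/2,√2/2).
#1 (-3, 3, -1, -2): internal (-6.535534, 1.707107); octagon support 6.535534 vs apothem 1 → ∉ W
#2 (-1, 1, 0, -1): internal (-2.414214, 0.000000); octagon support 2.414214 vs apothem 1 → ∉ W
#3 (0, 1, 1, 0): internal (-0.707107, -0.292893); octagon support 0.707107 vs apothem 1 → ∈ W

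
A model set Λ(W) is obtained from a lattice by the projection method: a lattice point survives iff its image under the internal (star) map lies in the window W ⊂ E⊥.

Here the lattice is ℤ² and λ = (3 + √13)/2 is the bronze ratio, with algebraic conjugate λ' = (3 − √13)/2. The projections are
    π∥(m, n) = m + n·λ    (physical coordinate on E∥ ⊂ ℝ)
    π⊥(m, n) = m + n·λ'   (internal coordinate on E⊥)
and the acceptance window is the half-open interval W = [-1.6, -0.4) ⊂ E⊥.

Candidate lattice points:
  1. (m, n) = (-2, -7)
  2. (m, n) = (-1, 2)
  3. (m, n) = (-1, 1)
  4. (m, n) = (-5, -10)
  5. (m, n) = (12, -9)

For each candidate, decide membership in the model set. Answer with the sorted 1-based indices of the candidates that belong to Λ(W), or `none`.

λ' = (3−√13)/2 ≈ -0.3028.
candidate 1: (m,n)=(-2,-7) → π∥ = -2-7·λ ≈ -25.1194, π⊥ = -2-7·λ' ≈ 0.1194 ∉ [-1.6, -0.4) ⇒ out
candidate 2: (m,n)=(-1,2) → π∥ = -1+2·λ ≈ 5.6056, π⊥ = -1+2·λ' ≈ -1.6056 ∉ [-1.6, -0.4) ⇒ out
candidate 3: (m,n)=(-1,1) → π∥ = -1+1·λ ≈ 2.3028, π⊥ = -1+1·λ' ≈ -1.3028 ∈ [-1.6, -0.4) ⇒ IN Λ
candidate 4: (m,n)=(-5,-10) → π∥ = -5-10·λ ≈ -38.0278, π⊥ = -5-10·λ' ≈ -1.9722 ∉ [-1.6, -0.4) ⇒ out
candidate 5: (m,n)=(12,-9) → π∥ = 12-9·λ ≈ -17.7250, π⊥ = 12-9·λ' ≈ 14.7250 ∉ [-1.6, -0.4) ⇒ out

3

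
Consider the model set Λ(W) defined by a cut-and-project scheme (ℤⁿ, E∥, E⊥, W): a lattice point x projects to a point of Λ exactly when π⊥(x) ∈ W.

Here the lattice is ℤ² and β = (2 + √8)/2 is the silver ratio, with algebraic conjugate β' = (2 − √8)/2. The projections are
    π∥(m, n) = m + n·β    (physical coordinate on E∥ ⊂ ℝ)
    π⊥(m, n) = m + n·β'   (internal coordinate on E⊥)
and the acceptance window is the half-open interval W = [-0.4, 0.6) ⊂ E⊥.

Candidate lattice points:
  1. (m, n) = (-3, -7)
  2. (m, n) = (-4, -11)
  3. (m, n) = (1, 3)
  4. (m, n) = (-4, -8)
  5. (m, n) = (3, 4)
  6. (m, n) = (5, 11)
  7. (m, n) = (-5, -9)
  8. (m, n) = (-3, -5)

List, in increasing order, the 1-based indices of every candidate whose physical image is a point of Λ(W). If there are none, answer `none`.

1, 2, 3, 6

Compute β' = (2−√8)/2 = -0.4142, so π⊥(m,n) = m -0.4142·n.
[1] lift (-3,-7): star map gives -0.1005; window check -0.4 ≤ -0.1005 < 0.6 is true → IN Λ
[2] lift (-4,-11): star map gives 0.5563; window check -0.4 ≤ 0.5563 < 0.6 is true → IN Λ
[3] lift (1,3): star map gives -0.2426; window check -0.4 ≤ -0.2426 < 0.6 is true → IN Λ
[4] lift (-4,-8): star map gives -0.6863; window check -0.4 ≤ -0.6863 < 0.6 is false → out
[5] lift (3,4): star map gives 1.3431; window check -0.4 ≤ 1.3431 < 0.6 is false → out
[6] lift (5,11): star map gives 0.4437; window check -0.4 ≤ 0.4437 < 0.6 is true → IN Λ
[7] lift (-5,-9): star map gives -1.2721; window check -0.4 ≤ -1.2721 < 0.6 is false → out
[8] lift (-3,-5): star map gives -0.9289; window check -0.4 ≤ -0.9289 < 0.6 is false → out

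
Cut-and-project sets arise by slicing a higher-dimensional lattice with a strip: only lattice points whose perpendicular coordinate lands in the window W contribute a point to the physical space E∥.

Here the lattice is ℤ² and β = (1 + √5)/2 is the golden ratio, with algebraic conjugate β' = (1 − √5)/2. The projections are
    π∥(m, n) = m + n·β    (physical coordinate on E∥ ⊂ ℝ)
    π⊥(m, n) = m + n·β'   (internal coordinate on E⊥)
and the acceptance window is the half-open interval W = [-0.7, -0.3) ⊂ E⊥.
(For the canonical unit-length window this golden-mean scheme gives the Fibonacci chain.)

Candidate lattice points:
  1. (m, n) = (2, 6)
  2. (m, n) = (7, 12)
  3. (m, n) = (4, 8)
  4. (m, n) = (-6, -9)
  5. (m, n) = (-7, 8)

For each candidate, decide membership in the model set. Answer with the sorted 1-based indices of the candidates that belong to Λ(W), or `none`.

Compute β' = (1−√5)/2 = -0.6180, so π⊥(m,n) = m -0.6180·n.
candidate 1: (m,n)=(2,6) → π∥ = 2+6·β ≈ 11.7082, π⊥ = 2+6·β' ≈ -1.7082 ∉ [-0.7, -0.3) ⇒ out
candidate 2: (m,n)=(7,12) → π∥ = 7+12·β ≈ 26.4164, π⊥ = 7+12·β' ≈ -0.4164 ∈ [-0.7, -0.3) ⇒ IN Λ
candidate 3: (m,n)=(4,8) → π∥ = 4+8·β ≈ 16.9443, π⊥ = 4+8·β' ≈ -0.9443 ∉ [-0.7, -0.3) ⇒ out
candidate 4: (m,n)=(-6,-9) → π∥ = -6-9·β ≈ -20.5623, π⊥ = -6-9·β' ≈ -0.4377 ∈ [-0.7, -0.3) ⇒ IN Λ
candidate 5: (m,n)=(-7,8) → π∥ = -7+8·β ≈ 5.9443, π⊥ = -7+8·β' ≈ -11.9443 ∉ [-0.7, -0.3) ⇒ out

2, 4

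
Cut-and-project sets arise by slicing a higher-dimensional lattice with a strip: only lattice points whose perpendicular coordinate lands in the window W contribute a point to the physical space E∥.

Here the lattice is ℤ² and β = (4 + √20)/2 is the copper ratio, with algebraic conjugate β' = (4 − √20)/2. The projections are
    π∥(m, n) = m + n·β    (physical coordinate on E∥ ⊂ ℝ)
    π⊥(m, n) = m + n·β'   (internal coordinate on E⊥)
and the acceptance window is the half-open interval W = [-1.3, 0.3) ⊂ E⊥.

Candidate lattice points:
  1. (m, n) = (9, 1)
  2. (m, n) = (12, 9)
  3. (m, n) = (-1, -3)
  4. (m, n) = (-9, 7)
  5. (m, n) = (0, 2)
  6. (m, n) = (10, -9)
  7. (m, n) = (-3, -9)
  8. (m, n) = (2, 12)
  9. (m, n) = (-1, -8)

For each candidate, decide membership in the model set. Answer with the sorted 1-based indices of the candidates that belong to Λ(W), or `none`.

3, 5, 7, 8

β' = (4−√20)/2 ≈ -0.2361.
#1 (9,1): internal coord 9 + (1)·β' = +8.7639; +8.7639 ∉ [-1.3, 0.3) → out
#2 (12,9): internal coord 12 + (9)·β' = +9.8754; +9.8754 ∉ [-1.3, 0.3) → out
#3 (-1,-3): internal coord -1 + (-3)·β' = -0.2918; -0.2918 ∈ [-1.3, 0.3) → IN Λ
#4 (-9,7): internal coord -9 + (7)·β' = -10.6525; -10.6525 ∉ [-1.3, 0.3) → out
#5 (0,2): internal coord 0 + (2)·β' = -0.4721; -0.4721 ∈ [-1.3, 0.3) → IN Λ
#6 (10,-9): internal coord 10 + (-9)·β' = +12.1246; +12.1246 ∉ [-1.3, 0.3) → out
#7 (-3,-9): internal coord -3 + (-9)·β' = -0.8754; -0.8754 ∈ [-1.3, 0.3) → IN Λ
#8 (2,12): internal coord 2 + (12)·β' = -0.8328; -0.8328 ∈ [-1.3, 0.3) → IN Λ
#9 (-1,-8): internal coord -1 + (-8)·β' = +0.8885; +0.8885 ∉ [-1.3, 0.3) → out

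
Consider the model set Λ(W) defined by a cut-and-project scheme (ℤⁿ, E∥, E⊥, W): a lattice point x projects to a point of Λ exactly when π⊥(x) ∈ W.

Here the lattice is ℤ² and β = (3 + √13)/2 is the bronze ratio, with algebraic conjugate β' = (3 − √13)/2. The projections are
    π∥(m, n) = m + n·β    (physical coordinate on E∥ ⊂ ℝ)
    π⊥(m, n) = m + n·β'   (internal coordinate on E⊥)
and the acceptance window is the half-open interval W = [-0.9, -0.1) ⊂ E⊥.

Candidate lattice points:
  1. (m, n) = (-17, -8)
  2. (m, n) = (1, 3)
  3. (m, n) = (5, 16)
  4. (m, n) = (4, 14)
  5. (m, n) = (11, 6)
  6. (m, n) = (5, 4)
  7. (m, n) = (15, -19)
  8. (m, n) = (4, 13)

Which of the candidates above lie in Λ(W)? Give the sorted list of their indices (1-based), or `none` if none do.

4

Compute β' = (3−√13)/2 = -0.30278, so π⊥(m,n) = m -0.30278·n.
[1] lift (-17,-8): star map gives -14.57779; window check -0.9 ≤ -14.57779 < -0.1 is false → out
[2] lift (1,3): star map gives 0.09167; window check -0.9 ≤ 0.09167 < -0.1 is false → out
[3] lift (5,16): star map gives 0.15559; window check -0.9 ≤ 0.15559 < -0.1 is false → out
[4] lift (4,14): star map gives -0.23886; window check -0.9 ≤ -0.23886 < -0.1 is true → IN Λ
[5] lift (11,6): star map gives 9.18335; window check -0.9 ≤ 9.18335 < -0.1 is false → out
[6] lift (5,4): star map gives 3.78890; window check -0.9 ≤ 3.78890 < -0.1 is false → out
[7] lift (15,-19): star map gives 20.75274; window check -0.9 ≤ 20.75274 < -0.1 is false → out
[8] lift (4,13): star map gives 0.06392; window check -0.9 ≤ 0.06392 < -0.1 is false → out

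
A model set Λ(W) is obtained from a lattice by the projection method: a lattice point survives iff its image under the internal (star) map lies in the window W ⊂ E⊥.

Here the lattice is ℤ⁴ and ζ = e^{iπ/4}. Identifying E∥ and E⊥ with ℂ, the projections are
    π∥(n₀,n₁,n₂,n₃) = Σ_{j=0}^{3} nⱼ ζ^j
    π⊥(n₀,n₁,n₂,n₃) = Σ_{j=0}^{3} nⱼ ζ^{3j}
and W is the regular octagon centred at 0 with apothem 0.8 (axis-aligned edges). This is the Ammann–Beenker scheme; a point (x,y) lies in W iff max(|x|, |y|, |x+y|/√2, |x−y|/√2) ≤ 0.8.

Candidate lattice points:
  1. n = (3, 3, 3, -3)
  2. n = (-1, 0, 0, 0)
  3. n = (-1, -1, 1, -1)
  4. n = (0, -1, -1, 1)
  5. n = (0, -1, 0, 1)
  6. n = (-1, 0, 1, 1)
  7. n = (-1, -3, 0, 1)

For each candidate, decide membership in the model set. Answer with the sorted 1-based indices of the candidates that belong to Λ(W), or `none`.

With ζ = e^{iπ/4} the internal vectors are ζ^0,ζ^3,ζ^6,ζ^9.
candidate 1: n = (3, 3, 3, -3) → π⊥ ≈ (-1.24264, -3.00000); max(|x|,|y|,|x±y|/√2) = 3.00000 > 0.8 ⇒ ∉ W
candidate 2: n = (-1, 0, 0, 0) → π⊥ ≈ (-1.00000, +0.00000); max(|x|,|y|,|x±y|/√2) = 1.00000 > 0.8 ⇒ ∉ W
candidate 3: n = (-1, -1, 1, -1) → π⊥ ≈ (-1.00000, -2.41421); max(|x|,|y|,|x±y|/√2) = 2.41421 > 0.8 ⇒ ∉ W
candidate 4: n = (0, -1, -1, 1) → π⊥ ≈ (+1.41421, +1.00000); max(|x|,|y|,|x±y|/√2) = 1.70711 > 0.8 ⇒ ∉ W
candidate 5: n = (0, -1, 0, 1) → π⊥ ≈ (+1.41421, +0.00000); max(|x|,|y|,|x±y|/√2) = 1.41421 > 0.8 ⇒ ∉ W
candidate 6: n = (-1, 0, 1, 1) → π⊥ ≈ (-0.29289, -0.29289); max(|x|,|y|,|x±y|/√2) = 0.41421 ≤ 0.8 ⇒ ∈ W
candidate 7: n = (-1, -3, 0, 1) → π⊥ ≈ (+1.82843, -1.41421); max(|x|,|y|,|x±y|/√2) = 2.29289 > 0.8 ⇒ ∉ W

6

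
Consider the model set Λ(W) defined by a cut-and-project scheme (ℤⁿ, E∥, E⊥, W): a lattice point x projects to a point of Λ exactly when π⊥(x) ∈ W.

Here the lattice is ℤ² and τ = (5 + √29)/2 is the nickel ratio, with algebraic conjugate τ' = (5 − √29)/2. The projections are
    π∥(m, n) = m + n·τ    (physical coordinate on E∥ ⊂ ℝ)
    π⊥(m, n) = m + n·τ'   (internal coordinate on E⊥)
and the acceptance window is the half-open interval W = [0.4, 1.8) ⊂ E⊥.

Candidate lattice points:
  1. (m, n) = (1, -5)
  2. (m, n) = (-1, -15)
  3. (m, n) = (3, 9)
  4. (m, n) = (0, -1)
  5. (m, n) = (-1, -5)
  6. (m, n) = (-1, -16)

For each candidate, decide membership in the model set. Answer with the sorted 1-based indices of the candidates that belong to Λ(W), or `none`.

Numerically τ ≈ 5.192582 and τ' = −1/τ ≈ -0.192582.
candidate 1: (m,n)=(1,-5) → π∥ = 1-5·τ ≈ -24.962912, π⊥ = 1-5·τ' ≈ 1.962912 ∉ [0.4, 1.8) ⇒ out
candidate 2: (m,n)=(-1,-15) → π∥ = -1-15·τ ≈ -78.888736, π⊥ = -1-15·τ' ≈ 1.888736 ∉ [0.4, 1.8) ⇒ out
candidate 3: (m,n)=(3,9) → π∥ = 3+9·τ ≈ 49.733242, π⊥ = 3+9·τ' ≈ 1.266758 ∈ [0.4, 1.8) ⇒ IN Λ
candidate 4: (m,n)=(0,-1) → π∥ = 0-1·τ ≈ -5.192582, π⊥ = 0-1·τ' ≈ 0.192582 ∉ [0.4, 1.8) ⇒ out
candidate 5: (m,n)=(-1,-5) → π∥ = -1-5·τ ≈ -26.962912, π⊥ = -1-5·τ' ≈ -0.037088 ∉ [0.4, 1.8) ⇒ out
candidate 6: (m,n)=(-1,-16) → π∥ = -1-16·τ ≈ -84.081318, π⊥ = -1-16·τ' ≈ 2.081318 ∉ [0.4, 1.8) ⇒ out

3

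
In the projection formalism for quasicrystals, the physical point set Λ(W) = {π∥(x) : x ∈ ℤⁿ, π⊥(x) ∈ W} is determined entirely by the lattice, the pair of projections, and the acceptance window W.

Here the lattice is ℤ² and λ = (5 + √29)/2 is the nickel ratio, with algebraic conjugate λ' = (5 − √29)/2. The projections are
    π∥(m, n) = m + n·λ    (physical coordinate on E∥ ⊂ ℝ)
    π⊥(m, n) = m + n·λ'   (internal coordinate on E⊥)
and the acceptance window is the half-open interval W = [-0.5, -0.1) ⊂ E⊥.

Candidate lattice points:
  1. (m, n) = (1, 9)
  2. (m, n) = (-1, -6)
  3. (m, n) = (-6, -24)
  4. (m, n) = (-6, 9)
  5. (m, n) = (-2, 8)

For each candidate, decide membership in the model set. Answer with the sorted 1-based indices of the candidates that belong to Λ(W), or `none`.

Compute λ' = (5−√29)/2 = -0.1926, so π⊥(m,n) = m -0.1926·n.
#1 (1,9): internal coord 1 + (9)·λ' = -0.7332; -0.7332 ∉ [-0.5, -0.1) → out
#2 (-1,-6): internal coord -1 + (-6)·λ' = +0.1555; +0.1555 ∉ [-0.5, -0.1) → out
#3 (-6,-24): internal coord -6 + (-24)·λ' = -1.3780; -1.3780 ∉ [-0.5, -0.1) → out
#4 (-6,9): internal coord -6 + (9)·λ' = -7.7332; -7.7332 ∉ [-0.5, -0.1) → out
#5 (-2,8): internal coord -2 + (8)·λ' = -3.5407; -3.5407 ∉ [-0.5, -0.1) → out

none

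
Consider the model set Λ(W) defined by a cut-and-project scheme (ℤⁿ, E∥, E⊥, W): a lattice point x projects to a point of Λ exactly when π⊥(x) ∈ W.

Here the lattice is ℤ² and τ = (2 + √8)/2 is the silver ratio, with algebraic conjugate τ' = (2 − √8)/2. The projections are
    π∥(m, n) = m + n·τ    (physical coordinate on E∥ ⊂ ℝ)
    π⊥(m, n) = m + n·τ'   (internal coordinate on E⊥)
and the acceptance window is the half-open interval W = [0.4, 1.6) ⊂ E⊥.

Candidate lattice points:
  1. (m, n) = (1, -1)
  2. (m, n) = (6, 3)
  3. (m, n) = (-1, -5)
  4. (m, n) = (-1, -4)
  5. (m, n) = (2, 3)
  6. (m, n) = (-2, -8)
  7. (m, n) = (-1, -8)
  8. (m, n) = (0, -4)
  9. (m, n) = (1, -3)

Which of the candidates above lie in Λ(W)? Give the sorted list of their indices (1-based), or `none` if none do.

τ' = (2−√8)/2 ≈ -0.41421.
#1 (1,-1): internal coord 1 + (-1)·τ' = +1.41421; +1.41421 ∈ [0.4, 1.6) → IN Λ
#2 (6,3): internal coord 6 + (3)·τ' = +4.75736; +4.75736 ∉ [0.4, 1.6) → out
#3 (-1,-5): internal coord -1 + (-5)·τ' = +1.07107; +1.07107 ∈ [0.4, 1.6) → IN Λ
#4 (-1,-4): internal coord -1 + (-4)·τ' = +0.65685; +0.65685 ∈ [0.4, 1.6) → IN Λ
#5 (2,3): internal coord 2 + (3)·τ' = +0.75736; +0.75736 ∈ [0.4, 1.6) → IN Λ
#6 (-2,-8): internal coord -2 + (-8)·τ' = +1.31371; +1.31371 ∈ [0.4, 1.6) → IN Λ
#7 (-1,-8): internal coord -1 + (-8)·τ' = +2.31371; +2.31371 ∉ [0.4, 1.6) → out
#8 (0,-4): internal coord 0 + (-4)·τ' = +1.65685; +1.65685 ∉ [0.4, 1.6) → out
#9 (1,-3): internal coord 1 + (-3)·τ' = +2.24264; +2.24264 ∉ [0.4, 1.6) → out

1, 3, 4, 5, 6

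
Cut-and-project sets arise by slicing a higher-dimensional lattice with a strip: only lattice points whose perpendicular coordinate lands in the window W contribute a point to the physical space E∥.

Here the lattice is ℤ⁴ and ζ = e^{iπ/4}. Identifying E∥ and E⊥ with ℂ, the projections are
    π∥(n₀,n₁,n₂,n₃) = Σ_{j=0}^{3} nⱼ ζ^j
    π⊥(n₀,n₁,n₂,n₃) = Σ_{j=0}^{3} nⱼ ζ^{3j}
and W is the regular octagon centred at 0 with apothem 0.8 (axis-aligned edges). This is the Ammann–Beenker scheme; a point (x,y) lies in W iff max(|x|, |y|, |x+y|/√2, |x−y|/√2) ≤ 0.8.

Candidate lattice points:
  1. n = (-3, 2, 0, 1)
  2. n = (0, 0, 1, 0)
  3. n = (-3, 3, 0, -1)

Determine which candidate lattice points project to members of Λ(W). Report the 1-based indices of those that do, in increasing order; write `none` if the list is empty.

With ζ = e^{iπ/4} the internal vectors are ζ^0,ζ^3,ζ^6,ζ^9.
candidate 1: n = (-3, 2, 0, 1) → π⊥ ≈ (-3.70711, +2.12132); max(|x|,|y|,|x±y|/√2) = 4.12132 > 0.8 ⇒ ∉ W
candidate 2: n = (0, 0, 1, 0) → π⊥ ≈ (+0.00000, -1.00000); max(|x|,|y|,|x±y|/√2) = 1.00000 > 0.8 ⇒ ∉ W
candidate 3: n = (-3, 3, 0, -1) → π⊥ ≈ (-5.82843, +1.41421); max(|x|,|y|,|x±y|/√2) = 5.82843 > 0.8 ⇒ ∉ W

none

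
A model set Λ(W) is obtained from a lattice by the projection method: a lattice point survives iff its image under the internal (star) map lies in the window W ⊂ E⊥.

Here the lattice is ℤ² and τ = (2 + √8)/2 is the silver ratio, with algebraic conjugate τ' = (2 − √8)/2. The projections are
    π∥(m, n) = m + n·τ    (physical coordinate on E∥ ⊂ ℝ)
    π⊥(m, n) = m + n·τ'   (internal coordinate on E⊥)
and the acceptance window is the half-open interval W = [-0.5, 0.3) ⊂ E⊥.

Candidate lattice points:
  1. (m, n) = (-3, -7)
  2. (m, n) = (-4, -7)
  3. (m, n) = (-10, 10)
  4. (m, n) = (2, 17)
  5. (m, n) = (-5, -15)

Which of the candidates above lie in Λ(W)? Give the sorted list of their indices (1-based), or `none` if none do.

Numerically τ ≈ 2.41421 and τ' = −1/τ ≈ -0.41421.
candidate 1: (m,n)=(-3,-7) → π∥ = -3-7·τ ≈ -19.89949, π⊥ = -3-7·τ' ≈ -0.10051 ∈ [-0.5, 0.3) ⇒ IN Λ
candidate 2: (m,n)=(-4,-7) → π∥ = -4-7·τ ≈ -20.89949, π⊥ = -4-7·τ' ≈ -1.10051 ∉ [-0.5, 0.3) ⇒ out
candidate 3: (m,n)=(-10,10) → π∥ = -10+10·τ ≈ 14.14214, π⊥ = -10+10·τ' ≈ -14.14214 ∉ [-0.5, 0.3) ⇒ out
candidate 4: (m,n)=(2,17) → π∥ = 2+17·τ ≈ 43.04163, π⊥ = 2+17·τ' ≈ -5.04163 ∉ [-0.5, 0.3) ⇒ out
candidate 5: (m,n)=(-5,-15) → π∥ = -5-15·τ ≈ -41.21320, π⊥ = -5-15·τ' ≈ 1.21320 ∉ [-0.5, 0.3) ⇒ out

1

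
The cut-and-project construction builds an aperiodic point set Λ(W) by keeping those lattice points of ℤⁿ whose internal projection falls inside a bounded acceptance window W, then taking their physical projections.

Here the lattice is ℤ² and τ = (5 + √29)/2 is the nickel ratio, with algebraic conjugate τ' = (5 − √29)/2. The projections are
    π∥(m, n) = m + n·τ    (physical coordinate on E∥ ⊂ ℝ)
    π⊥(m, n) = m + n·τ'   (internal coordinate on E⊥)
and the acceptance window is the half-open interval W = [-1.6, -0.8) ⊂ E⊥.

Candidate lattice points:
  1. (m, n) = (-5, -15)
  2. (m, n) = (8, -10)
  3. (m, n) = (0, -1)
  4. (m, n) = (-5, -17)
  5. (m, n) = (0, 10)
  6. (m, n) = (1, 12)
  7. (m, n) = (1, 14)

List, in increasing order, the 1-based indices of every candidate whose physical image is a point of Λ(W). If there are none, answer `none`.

Compute τ' = (5−√29)/2 = -0.192582, so π⊥(m,n) = m -0.192582·n.
[1] lift (-5,-15): star map gives -2.111264; window check -1.6 ≤ -2.111264 < -0.8 is false → out
[2] lift (8,-10): star map gives 9.925824; window check -1.6 ≤ 9.925824 < -0.8 is false → out
[3] lift (0,-1): star map gives 0.192582; window check -1.6 ≤ 0.192582 < -0.8 is false → out
[4] lift (-5,-17): star map gives -1.726099; window check -1.6 ≤ -1.726099 < -0.8 is false → out
[5] lift (0,10): star map gives -1.925824; window check -1.6 ≤ -1.925824 < -0.8 is false → out
[6] lift (1,12): star map gives -1.310989; window check -1.6 ≤ -1.310989 < -0.8 is true → IN Λ
[7] lift (1,14): star map gives -1.696154; window check -1.6 ≤ -1.696154 < -0.8 is false → out

6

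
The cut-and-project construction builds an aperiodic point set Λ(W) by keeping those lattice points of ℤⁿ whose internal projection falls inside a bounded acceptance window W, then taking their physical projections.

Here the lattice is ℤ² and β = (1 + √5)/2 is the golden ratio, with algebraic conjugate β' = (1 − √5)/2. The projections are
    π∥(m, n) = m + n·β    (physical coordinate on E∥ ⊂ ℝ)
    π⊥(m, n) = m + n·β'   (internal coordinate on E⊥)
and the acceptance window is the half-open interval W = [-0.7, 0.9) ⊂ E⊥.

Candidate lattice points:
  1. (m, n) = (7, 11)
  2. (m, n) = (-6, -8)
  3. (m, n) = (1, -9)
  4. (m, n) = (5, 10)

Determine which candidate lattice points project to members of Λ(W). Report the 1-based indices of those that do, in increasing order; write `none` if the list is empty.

Numerically β ≈ 1.6180 and β' = −1/β ≈ -0.6180.
#1 (7,11): internal coord 7 + (11)·β' = +0.2016; +0.2016 ∈ [-0.7, 0.9) → IN Λ
#2 (-6,-8): internal coord -6 + (-8)·β' = -1.0557; -1.0557 ∉ [-0.7, 0.9) → out
#3 (1,-9): internal coord 1 + (-9)·β' = +6.5623; +6.5623 ∉ [-0.7, 0.9) → out
#4 (5,10): internal coord 5 + (10)·β' = -1.1803; -1.1803 ∉ [-0.7, 0.9) → out

1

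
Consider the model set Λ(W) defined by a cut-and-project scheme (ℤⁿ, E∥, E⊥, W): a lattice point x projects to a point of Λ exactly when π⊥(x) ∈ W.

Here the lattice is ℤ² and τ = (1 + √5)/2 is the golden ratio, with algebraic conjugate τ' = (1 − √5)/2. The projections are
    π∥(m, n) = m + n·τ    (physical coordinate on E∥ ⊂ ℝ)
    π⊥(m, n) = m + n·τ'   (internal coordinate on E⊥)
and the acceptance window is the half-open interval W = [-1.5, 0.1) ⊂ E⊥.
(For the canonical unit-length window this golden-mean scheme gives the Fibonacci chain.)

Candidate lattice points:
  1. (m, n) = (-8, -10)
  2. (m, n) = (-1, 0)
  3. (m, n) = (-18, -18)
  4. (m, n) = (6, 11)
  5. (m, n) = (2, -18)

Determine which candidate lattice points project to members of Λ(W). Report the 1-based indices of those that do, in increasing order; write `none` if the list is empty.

2, 4

Compute τ' = (1−√5)/2 = -0.61803, so π⊥(m,n) = m -0.61803·n.
#1 (-8,-10): internal coord -8 + (-10)·τ' = -1.81966; -1.81966 ∉ [-1.5, 0.1) → out
#2 (-1,0): internal coord -1 + (0)·τ' = -1.00000; -1.00000 ∈ [-1.5, 0.1) → IN Λ
#3 (-18,-18): internal coord -18 + (-18)·τ' = -6.87539; -6.87539 ∉ [-1.5, 0.1) → out
#4 (6,11): internal coord 6 + (11)·τ' = -0.79837; -0.79837 ∈ [-1.5, 0.1) → IN Λ
#5 (2,-18): internal coord 2 + (-18)·τ' = +13.12461; +13.12461 ∉ [-1.5, 0.1) → out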